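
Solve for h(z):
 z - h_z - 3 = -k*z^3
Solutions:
 h(z) = C1 + k*z^4/4 + z^2/2 - 3*z


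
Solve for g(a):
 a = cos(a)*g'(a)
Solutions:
 g(a) = C1 + Integral(a/cos(a), a)


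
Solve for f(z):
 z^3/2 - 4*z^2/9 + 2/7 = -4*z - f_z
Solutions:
 f(z) = C1 - z^4/8 + 4*z^3/27 - 2*z^2 - 2*z/7


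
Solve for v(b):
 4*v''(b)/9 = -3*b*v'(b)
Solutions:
 v(b) = C1 + C2*erf(3*sqrt(6)*b/4)


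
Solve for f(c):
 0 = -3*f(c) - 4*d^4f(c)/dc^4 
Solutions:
 f(c) = (C1*sin(3^(1/4)*c/2) + C2*cos(3^(1/4)*c/2))*exp(-3^(1/4)*c/2) + (C3*sin(3^(1/4)*c/2) + C4*cos(3^(1/4)*c/2))*exp(3^(1/4)*c/2)


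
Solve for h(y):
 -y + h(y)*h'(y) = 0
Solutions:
 h(y) = -sqrt(C1 + y^2)
 h(y) = sqrt(C1 + y^2)


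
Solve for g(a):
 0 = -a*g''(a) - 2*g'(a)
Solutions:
 g(a) = C1 + C2/a


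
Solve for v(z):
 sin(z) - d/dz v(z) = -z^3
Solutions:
 v(z) = C1 + z^4/4 - cos(z)


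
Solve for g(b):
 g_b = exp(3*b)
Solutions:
 g(b) = C1 + exp(3*b)/3


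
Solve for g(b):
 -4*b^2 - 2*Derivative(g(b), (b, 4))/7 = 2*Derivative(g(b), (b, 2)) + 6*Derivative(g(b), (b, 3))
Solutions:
 g(b) = C1 + C2*b + C3*exp(b*(-21 + sqrt(413))/2) + C4*exp(-b*(sqrt(413) + 21)/2) - b^4/6 + 2*b^3 - 124*b^2/7


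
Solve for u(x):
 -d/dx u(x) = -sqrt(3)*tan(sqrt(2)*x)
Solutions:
 u(x) = C1 - sqrt(6)*log(cos(sqrt(2)*x))/2


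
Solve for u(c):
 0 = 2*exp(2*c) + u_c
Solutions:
 u(c) = C1 - exp(2*c)


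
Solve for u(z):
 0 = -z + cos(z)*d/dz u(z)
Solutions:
 u(z) = C1 + Integral(z/cos(z), z)


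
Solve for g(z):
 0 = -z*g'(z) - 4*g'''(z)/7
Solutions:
 g(z) = C1 + Integral(C2*airyai(-14^(1/3)*z/2) + C3*airybi(-14^(1/3)*z/2), z)


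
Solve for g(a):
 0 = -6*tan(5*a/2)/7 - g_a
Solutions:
 g(a) = C1 + 12*log(cos(5*a/2))/35


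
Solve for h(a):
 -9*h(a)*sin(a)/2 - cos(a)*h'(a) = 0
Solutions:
 h(a) = C1*cos(a)^(9/2)


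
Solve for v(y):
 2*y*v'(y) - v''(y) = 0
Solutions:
 v(y) = C1 + C2*erfi(y)


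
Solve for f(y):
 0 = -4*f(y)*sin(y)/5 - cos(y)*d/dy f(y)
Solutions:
 f(y) = C1*cos(y)^(4/5)


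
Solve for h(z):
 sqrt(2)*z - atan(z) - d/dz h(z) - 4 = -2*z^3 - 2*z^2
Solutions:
 h(z) = C1 + z^4/2 + 2*z^3/3 + sqrt(2)*z^2/2 - z*atan(z) - 4*z + log(z^2 + 1)/2


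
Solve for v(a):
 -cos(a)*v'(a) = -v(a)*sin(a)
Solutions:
 v(a) = C1/cos(a)


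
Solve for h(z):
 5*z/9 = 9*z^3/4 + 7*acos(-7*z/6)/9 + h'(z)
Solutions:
 h(z) = C1 - 9*z^4/16 + 5*z^2/18 - 7*z*acos(-7*z/6)/9 - sqrt(36 - 49*z^2)/9


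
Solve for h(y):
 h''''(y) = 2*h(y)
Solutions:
 h(y) = C1*exp(-2^(1/4)*y) + C2*exp(2^(1/4)*y) + C3*sin(2^(1/4)*y) + C4*cos(2^(1/4)*y)


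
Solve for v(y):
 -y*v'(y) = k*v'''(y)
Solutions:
 v(y) = C1 + Integral(C2*airyai(y*(-1/k)^(1/3)) + C3*airybi(y*(-1/k)^(1/3)), y)


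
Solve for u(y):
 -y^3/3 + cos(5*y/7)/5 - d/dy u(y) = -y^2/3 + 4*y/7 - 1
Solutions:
 u(y) = C1 - y^4/12 + y^3/9 - 2*y^2/7 + y + 7*sin(5*y/7)/25


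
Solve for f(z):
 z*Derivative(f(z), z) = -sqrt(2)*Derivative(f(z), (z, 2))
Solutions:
 f(z) = C1 + C2*erf(2^(1/4)*z/2)


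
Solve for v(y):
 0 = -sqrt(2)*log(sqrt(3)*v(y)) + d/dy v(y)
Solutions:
 -sqrt(2)*Integral(1/(2*log(_y) + log(3)), (_y, v(y))) = C1 - y


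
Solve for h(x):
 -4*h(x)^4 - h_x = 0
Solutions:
 h(x) = (-3^(2/3) - 3*3^(1/6)*I)*(1/(C1 + 4*x))^(1/3)/6
 h(x) = (-3^(2/3) + 3*3^(1/6)*I)*(1/(C1 + 4*x))^(1/3)/6
 h(x) = (1/(C1 + 12*x))^(1/3)


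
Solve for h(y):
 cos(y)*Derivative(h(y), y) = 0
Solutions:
 h(y) = C1


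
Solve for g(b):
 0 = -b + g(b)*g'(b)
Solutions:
 g(b) = -sqrt(C1 + b^2)
 g(b) = sqrt(C1 + b^2)


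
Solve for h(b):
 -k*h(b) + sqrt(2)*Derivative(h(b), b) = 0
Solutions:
 h(b) = C1*exp(sqrt(2)*b*k/2)


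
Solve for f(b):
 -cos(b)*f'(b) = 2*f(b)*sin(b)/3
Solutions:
 f(b) = C1*cos(b)^(2/3)


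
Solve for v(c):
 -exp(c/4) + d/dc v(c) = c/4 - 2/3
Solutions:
 v(c) = C1 + c^2/8 - 2*c/3 + 4*exp(c/4)


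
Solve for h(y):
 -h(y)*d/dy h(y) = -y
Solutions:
 h(y) = -sqrt(C1 + y^2)
 h(y) = sqrt(C1 + y^2)


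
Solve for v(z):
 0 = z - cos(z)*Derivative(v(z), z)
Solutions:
 v(z) = C1 + Integral(z/cos(z), z)


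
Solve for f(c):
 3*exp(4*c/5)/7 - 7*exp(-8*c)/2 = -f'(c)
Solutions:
 f(c) = C1 - 15*exp(4*c/5)/28 - 7*exp(-8*c)/16


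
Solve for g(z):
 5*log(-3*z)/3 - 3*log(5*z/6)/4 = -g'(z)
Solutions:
 g(z) = C1 - 11*z*log(z)/12 + z*(-20*log(3) - 9*log(6) + 11 + 9*log(5) - 20*I*pi)/12


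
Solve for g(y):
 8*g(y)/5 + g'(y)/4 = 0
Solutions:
 g(y) = C1*exp(-32*y/5)


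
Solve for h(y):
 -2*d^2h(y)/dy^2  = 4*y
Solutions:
 h(y) = C1 + C2*y - y^3/3


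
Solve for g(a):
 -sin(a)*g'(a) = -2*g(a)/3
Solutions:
 g(a) = C1*(cos(a) - 1)^(1/3)/(cos(a) + 1)^(1/3)


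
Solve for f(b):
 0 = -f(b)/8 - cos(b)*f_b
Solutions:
 f(b) = C1*(sin(b) - 1)^(1/16)/(sin(b) + 1)^(1/16)


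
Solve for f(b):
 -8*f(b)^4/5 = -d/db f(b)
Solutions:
 f(b) = 5^(1/3)*(-1/(C1 + 24*b))^(1/3)
 f(b) = 5^(1/3)*(-1/(C1 + 8*b))^(1/3)*(-3^(2/3) - 3*3^(1/6)*I)/6
 f(b) = 5^(1/3)*(-1/(C1 + 8*b))^(1/3)*(-3^(2/3) + 3*3^(1/6)*I)/6


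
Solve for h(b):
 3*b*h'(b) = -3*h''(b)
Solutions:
 h(b) = C1 + C2*erf(sqrt(2)*b/2)


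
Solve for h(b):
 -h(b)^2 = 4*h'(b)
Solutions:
 h(b) = 4/(C1 + b)


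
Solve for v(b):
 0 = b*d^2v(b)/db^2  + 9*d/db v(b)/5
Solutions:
 v(b) = C1 + C2/b^(4/5)


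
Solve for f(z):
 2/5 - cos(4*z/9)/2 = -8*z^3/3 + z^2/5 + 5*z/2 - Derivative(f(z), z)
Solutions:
 f(z) = C1 - 2*z^4/3 + z^3/15 + 5*z^2/4 - 2*z/5 + 9*sin(4*z/9)/8


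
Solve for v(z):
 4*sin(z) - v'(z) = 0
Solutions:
 v(z) = C1 - 4*cos(z)


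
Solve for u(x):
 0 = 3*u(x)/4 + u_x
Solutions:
 u(x) = C1*exp(-3*x/4)


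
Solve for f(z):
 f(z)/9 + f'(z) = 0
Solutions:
 f(z) = C1*exp(-z/9)


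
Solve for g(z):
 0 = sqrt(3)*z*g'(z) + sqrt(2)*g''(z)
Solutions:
 g(z) = C1 + C2*erf(6^(1/4)*z/2)


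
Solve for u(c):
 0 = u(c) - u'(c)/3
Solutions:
 u(c) = C1*exp(3*c)


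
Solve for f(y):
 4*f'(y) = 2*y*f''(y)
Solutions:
 f(y) = C1 + C2*y^3


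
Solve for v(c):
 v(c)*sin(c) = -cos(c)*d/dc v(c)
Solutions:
 v(c) = C1*cos(c)


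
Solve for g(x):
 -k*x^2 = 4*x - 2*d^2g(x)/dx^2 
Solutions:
 g(x) = C1 + C2*x + k*x^4/24 + x^3/3


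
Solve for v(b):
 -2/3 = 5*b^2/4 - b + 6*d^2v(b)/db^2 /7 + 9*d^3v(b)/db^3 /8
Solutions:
 v(b) = C1 + C2*b + C3*exp(-16*b/21) - 35*b^4/288 + 959*b^3/1152 - 67585*b^2/18432


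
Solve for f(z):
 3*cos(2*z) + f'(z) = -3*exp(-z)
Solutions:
 f(z) = C1 - 3*sin(2*z)/2 + 3*exp(-z)


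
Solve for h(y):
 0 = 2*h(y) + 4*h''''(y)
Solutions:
 h(y) = (C1*sin(2^(1/4)*y/2) + C2*cos(2^(1/4)*y/2))*exp(-2^(1/4)*y/2) + (C3*sin(2^(1/4)*y/2) + C4*cos(2^(1/4)*y/2))*exp(2^(1/4)*y/2)


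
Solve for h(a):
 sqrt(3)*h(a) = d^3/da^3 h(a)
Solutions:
 h(a) = C3*exp(3^(1/6)*a) + (C1*sin(3^(2/3)*a/2) + C2*cos(3^(2/3)*a/2))*exp(-3^(1/6)*a/2)


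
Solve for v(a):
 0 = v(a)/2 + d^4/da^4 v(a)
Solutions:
 v(a) = (C1*sin(2^(1/4)*a/2) + C2*cos(2^(1/4)*a/2))*exp(-2^(1/4)*a/2) + (C3*sin(2^(1/4)*a/2) + C4*cos(2^(1/4)*a/2))*exp(2^(1/4)*a/2)


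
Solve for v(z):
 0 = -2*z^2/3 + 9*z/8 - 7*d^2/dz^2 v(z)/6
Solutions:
 v(z) = C1 + C2*z - z^4/21 + 9*z^3/56


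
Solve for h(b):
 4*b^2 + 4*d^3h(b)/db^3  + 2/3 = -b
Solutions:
 h(b) = C1 + C2*b + C3*b^2 - b^5/60 - b^4/96 - b^3/36


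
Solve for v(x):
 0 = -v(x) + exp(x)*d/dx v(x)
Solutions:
 v(x) = C1*exp(-exp(-x))


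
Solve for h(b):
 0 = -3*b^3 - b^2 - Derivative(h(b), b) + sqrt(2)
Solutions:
 h(b) = C1 - 3*b^4/4 - b^3/3 + sqrt(2)*b


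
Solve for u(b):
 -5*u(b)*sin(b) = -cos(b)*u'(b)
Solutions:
 u(b) = C1/cos(b)^5


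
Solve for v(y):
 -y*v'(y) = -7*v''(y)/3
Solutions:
 v(y) = C1 + C2*erfi(sqrt(42)*y/14)


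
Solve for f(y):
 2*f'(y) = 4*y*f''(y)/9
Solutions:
 f(y) = C1 + C2*y^(11/2)


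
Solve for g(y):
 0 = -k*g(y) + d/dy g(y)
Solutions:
 g(y) = C1*exp(k*y)


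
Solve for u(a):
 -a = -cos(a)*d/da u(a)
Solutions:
 u(a) = C1 + Integral(a/cos(a), a)


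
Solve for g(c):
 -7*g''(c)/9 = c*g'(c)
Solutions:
 g(c) = C1 + C2*erf(3*sqrt(14)*c/14)


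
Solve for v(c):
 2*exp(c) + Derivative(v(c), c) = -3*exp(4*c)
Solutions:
 v(c) = C1 - 3*exp(4*c)/4 - 2*exp(c)


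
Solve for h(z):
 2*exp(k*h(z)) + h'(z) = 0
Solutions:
 h(z) = Piecewise((log(1/(C1*k + 2*k*z))/k, Ne(k, 0)), (nan, True))
 h(z) = Piecewise((C1 - 2*z, Eq(k, 0)), (nan, True))


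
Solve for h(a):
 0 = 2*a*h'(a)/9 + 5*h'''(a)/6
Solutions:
 h(a) = C1 + Integral(C2*airyai(-30^(2/3)*a/15) + C3*airybi(-30^(2/3)*a/15), a)


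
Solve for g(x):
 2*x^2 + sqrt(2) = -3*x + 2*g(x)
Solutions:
 g(x) = x^2 + 3*x/2 + sqrt(2)/2


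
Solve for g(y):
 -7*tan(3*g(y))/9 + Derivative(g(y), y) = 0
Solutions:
 g(y) = -asin(C1*exp(7*y/3))/3 + pi/3
 g(y) = asin(C1*exp(7*y/3))/3


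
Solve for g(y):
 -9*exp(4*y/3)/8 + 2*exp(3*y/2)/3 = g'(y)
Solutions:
 g(y) = C1 - 27*exp(4*y/3)/32 + 4*exp(3*y/2)/9


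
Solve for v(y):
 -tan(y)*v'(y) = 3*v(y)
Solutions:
 v(y) = C1/sin(y)^3


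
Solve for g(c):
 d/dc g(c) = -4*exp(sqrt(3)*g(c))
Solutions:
 g(c) = sqrt(3)*(2*log(1/(C1 + 4*c)) - log(3))/6


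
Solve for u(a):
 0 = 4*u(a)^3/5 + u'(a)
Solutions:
 u(a) = -sqrt(10)*sqrt(-1/(C1 - 4*a))/2
 u(a) = sqrt(10)*sqrt(-1/(C1 - 4*a))/2


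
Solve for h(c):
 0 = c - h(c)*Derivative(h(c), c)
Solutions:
 h(c) = -sqrt(C1 + c^2)
 h(c) = sqrt(C1 + c^2)


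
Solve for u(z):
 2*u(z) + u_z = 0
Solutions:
 u(z) = C1*exp(-2*z)


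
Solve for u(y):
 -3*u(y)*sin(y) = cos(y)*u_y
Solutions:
 u(y) = C1*cos(y)^3


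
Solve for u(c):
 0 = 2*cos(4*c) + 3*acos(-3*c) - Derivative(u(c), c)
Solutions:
 u(c) = C1 + 3*c*acos(-3*c) + sqrt(1 - 9*c^2) + sin(4*c)/2


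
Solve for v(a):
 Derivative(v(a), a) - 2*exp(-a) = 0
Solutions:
 v(a) = C1 - 2*exp(-a)


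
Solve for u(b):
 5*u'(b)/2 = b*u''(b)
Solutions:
 u(b) = C1 + C2*b^(7/2)


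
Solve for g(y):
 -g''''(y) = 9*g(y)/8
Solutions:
 g(y) = (C1*sin(2^(3/4)*sqrt(3)*y/4) + C2*cos(2^(3/4)*sqrt(3)*y/4))*exp(-2^(3/4)*sqrt(3)*y/4) + (C3*sin(2^(3/4)*sqrt(3)*y/4) + C4*cos(2^(3/4)*sqrt(3)*y/4))*exp(2^(3/4)*sqrt(3)*y/4)


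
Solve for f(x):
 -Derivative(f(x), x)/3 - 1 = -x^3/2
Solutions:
 f(x) = C1 + 3*x^4/8 - 3*x


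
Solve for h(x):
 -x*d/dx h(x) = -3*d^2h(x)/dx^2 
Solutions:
 h(x) = C1 + C2*erfi(sqrt(6)*x/6)


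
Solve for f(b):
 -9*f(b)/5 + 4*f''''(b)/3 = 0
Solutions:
 f(b) = C1*exp(-15^(3/4)*sqrt(2)*b/10) + C2*exp(15^(3/4)*sqrt(2)*b/10) + C3*sin(15^(3/4)*sqrt(2)*b/10) + C4*cos(15^(3/4)*sqrt(2)*b/10)


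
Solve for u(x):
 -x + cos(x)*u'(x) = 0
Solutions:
 u(x) = C1 + Integral(x/cos(x), x)


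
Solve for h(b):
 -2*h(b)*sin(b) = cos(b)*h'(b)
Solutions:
 h(b) = C1*cos(b)^2


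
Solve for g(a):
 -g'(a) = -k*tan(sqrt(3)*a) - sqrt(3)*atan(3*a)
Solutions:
 g(a) = C1 - sqrt(3)*k*log(cos(sqrt(3)*a))/3 + sqrt(3)*(a*atan(3*a) - log(9*a^2 + 1)/6)


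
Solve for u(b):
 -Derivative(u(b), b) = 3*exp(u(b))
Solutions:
 u(b) = log(1/(C1 + 3*b))


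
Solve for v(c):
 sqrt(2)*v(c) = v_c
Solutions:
 v(c) = C1*exp(sqrt(2)*c)


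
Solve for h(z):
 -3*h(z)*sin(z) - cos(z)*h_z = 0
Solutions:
 h(z) = C1*cos(z)^3


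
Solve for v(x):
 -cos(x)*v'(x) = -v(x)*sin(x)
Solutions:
 v(x) = C1/cos(x)


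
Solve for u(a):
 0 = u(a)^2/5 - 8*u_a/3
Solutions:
 u(a) = -40/(C1 + 3*a)


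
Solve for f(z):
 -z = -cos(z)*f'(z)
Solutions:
 f(z) = C1 + Integral(z/cos(z), z)


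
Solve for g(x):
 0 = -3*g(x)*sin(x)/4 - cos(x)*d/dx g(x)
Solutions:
 g(x) = C1*cos(x)^(3/4)


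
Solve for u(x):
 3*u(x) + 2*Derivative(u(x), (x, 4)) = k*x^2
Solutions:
 u(x) = k*x^2/3 + (C1*sin(6^(1/4)*x/2) + C2*cos(6^(1/4)*x/2))*exp(-6^(1/4)*x/2) + (C3*sin(6^(1/4)*x/2) + C4*cos(6^(1/4)*x/2))*exp(6^(1/4)*x/2)


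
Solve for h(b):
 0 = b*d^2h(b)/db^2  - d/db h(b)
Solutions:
 h(b) = C1 + C2*b^2


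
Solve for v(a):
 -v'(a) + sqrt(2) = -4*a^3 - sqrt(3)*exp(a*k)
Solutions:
 v(a) = C1 + a^4 + sqrt(2)*a + sqrt(3)*exp(a*k)/k


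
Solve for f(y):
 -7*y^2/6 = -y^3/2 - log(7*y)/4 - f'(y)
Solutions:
 f(y) = C1 - y^4/8 + 7*y^3/18 - y*log(y)/4 - y*log(7)/4 + y/4


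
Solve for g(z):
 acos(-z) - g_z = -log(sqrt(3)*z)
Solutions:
 g(z) = C1 + z*log(z) + z*acos(-z) - z + z*log(3)/2 + sqrt(1 - z^2)


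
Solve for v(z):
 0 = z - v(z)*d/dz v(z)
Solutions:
 v(z) = -sqrt(C1 + z^2)
 v(z) = sqrt(C1 + z^2)


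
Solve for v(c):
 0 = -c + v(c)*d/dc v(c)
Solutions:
 v(c) = -sqrt(C1 + c^2)
 v(c) = sqrt(C1 + c^2)


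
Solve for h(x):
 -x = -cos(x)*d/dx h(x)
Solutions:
 h(x) = C1 + Integral(x/cos(x), x)


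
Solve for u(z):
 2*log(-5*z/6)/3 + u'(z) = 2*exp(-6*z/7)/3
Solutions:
 u(z) = C1 - 2*z*log(-z)/3 + 2*z*(-log(5) + 1 + log(6))/3 - 7*exp(-6*z/7)/9


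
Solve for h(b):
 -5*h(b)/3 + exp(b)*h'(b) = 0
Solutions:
 h(b) = C1*exp(-5*exp(-b)/3)


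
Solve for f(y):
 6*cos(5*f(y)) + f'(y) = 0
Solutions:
 f(y) = -asin((C1 + exp(60*y))/(C1 - exp(60*y)))/5 + pi/5
 f(y) = asin((C1 + exp(60*y))/(C1 - exp(60*y)))/5


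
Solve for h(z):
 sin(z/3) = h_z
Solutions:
 h(z) = C1 - 3*cos(z/3)


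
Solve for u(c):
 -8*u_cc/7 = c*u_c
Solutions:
 u(c) = C1 + C2*erf(sqrt(7)*c/4)


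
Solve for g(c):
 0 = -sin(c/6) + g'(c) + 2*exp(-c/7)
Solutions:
 g(c) = C1 - 6*cos(c/6) + 14*exp(-c/7)


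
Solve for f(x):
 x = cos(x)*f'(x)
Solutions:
 f(x) = C1 + Integral(x/cos(x), x)


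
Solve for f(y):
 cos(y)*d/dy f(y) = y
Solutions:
 f(y) = C1 + Integral(y/cos(y), y)


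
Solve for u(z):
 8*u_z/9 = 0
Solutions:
 u(z) = C1


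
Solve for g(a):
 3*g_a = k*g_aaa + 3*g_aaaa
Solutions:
 g(a) = C1 + C2*exp(-a*(2*2^(1/3)*k^2/(2*k^3 + sqrt(-4*k^6 + (2*k^3 - 729)^2) - 729)^(1/3) + 2*k + 2^(2/3)*(2*k^3 + sqrt(-4*k^6 + (2*k^3 - 729)^2) - 729)^(1/3))/18) + C3*exp(a*(-8*2^(1/3)*k^2/((-1 + sqrt(3)*I)*(2*k^3 + sqrt(-4*k^6 + (2*k^3 - 729)^2) - 729)^(1/3)) - 4*k + 2^(2/3)*(2*k^3 + sqrt(-4*k^6 + (2*k^3 - 729)^2) - 729)^(1/3) - 2^(2/3)*sqrt(3)*I*(2*k^3 + sqrt(-4*k^6 + (2*k^3 - 729)^2) - 729)^(1/3))/36) + C4*exp(a*(8*2^(1/3)*k^2/((1 + sqrt(3)*I)*(2*k^3 + sqrt(-4*k^6 + (2*k^3 - 729)^2) - 729)^(1/3)) - 4*k + 2^(2/3)*(2*k^3 + sqrt(-4*k^6 + (2*k^3 - 729)^2) - 729)^(1/3) + 2^(2/3)*sqrt(3)*I*(2*k^3 + sqrt(-4*k^6 + (2*k^3 - 729)^2) - 729)^(1/3))/36)


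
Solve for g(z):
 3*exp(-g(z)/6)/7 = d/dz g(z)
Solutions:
 g(z) = 6*log(C1 + z/14)


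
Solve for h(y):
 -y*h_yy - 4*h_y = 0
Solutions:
 h(y) = C1 + C2/y^3


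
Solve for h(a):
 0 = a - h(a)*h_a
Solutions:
 h(a) = -sqrt(C1 + a^2)
 h(a) = sqrt(C1 + a^2)


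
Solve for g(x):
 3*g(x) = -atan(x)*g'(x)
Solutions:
 g(x) = C1*exp(-3*Integral(1/atan(x), x))


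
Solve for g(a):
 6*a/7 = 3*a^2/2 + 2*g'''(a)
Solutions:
 g(a) = C1 + C2*a + C3*a^2 - a^5/80 + a^4/56


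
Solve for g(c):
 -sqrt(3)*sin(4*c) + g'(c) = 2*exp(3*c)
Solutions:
 g(c) = C1 + 2*exp(3*c)/3 - sqrt(3)*cos(4*c)/4


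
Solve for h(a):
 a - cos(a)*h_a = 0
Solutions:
 h(a) = C1 + Integral(a/cos(a), a)


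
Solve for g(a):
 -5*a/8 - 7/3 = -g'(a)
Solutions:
 g(a) = C1 + 5*a^2/16 + 7*a/3


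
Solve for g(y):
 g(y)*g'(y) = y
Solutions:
 g(y) = -sqrt(C1 + y^2)
 g(y) = sqrt(C1 + y^2)


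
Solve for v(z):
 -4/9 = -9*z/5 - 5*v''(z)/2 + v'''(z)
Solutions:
 v(z) = C1 + C2*z + C3*exp(5*z/2) - 3*z^3/25 - 62*z^2/1125


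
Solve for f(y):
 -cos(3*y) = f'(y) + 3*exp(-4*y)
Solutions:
 f(y) = C1 - sin(3*y)/3 + 3*exp(-4*y)/4


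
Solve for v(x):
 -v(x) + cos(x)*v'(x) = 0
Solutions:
 v(x) = C1*sqrt(sin(x) + 1)/sqrt(sin(x) - 1)


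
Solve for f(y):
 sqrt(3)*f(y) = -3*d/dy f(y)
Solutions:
 f(y) = C1*exp(-sqrt(3)*y/3)


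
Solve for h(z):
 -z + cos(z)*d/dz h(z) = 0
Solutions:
 h(z) = C1 + Integral(z/cos(z), z)


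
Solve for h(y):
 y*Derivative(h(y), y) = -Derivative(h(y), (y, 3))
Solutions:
 h(y) = C1 + Integral(C2*airyai(-y) + C3*airybi(-y), y)


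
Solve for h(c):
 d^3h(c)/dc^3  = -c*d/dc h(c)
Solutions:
 h(c) = C1 + Integral(C2*airyai(-c) + C3*airybi(-c), c)


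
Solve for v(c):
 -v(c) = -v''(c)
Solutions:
 v(c) = C1*exp(-c) + C2*exp(c)


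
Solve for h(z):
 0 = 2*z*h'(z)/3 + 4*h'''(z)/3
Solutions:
 h(z) = C1 + Integral(C2*airyai(-2^(2/3)*z/2) + C3*airybi(-2^(2/3)*z/2), z)


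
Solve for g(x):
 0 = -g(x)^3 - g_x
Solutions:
 g(x) = -sqrt(2)*sqrt(-1/(C1 - x))/2
 g(x) = sqrt(2)*sqrt(-1/(C1 - x))/2


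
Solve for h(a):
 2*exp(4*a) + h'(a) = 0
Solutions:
 h(a) = C1 - exp(4*a)/2


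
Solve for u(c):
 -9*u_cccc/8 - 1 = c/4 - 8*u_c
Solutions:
 u(c) = C1 + C4*exp(4*3^(1/3)*c/3) + c^2/64 + c/8 + (C2*sin(2*3^(5/6)*c/3) + C3*cos(2*3^(5/6)*c/3))*exp(-2*3^(1/3)*c/3)


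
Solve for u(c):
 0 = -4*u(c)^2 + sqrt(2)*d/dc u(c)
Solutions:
 u(c) = -1/(C1 + 2*sqrt(2)*c)


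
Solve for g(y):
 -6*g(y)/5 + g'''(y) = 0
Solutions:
 g(y) = C3*exp(5^(2/3)*6^(1/3)*y/5) + (C1*sin(2^(1/3)*3^(5/6)*5^(2/3)*y/10) + C2*cos(2^(1/3)*3^(5/6)*5^(2/3)*y/10))*exp(-5^(2/3)*6^(1/3)*y/10)


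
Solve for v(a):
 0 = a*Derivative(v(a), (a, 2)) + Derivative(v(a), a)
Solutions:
 v(a) = C1 + C2*log(a)


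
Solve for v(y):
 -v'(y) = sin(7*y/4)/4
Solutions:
 v(y) = C1 + cos(7*y/4)/7


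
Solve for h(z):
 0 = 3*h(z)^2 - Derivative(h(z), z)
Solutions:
 h(z) = -1/(C1 + 3*z)


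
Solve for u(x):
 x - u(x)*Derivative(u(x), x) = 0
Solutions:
 u(x) = -sqrt(C1 + x^2)
 u(x) = sqrt(C1 + x^2)


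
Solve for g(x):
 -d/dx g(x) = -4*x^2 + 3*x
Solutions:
 g(x) = C1 + 4*x^3/3 - 3*x^2/2


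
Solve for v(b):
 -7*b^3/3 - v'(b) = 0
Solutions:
 v(b) = C1 - 7*b^4/12


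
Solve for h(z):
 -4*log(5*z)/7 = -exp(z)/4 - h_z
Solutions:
 h(z) = C1 + 4*z*log(z)/7 + 4*z*(-1 + log(5))/7 - exp(z)/4


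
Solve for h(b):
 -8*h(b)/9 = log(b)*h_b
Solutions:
 h(b) = C1*exp(-8*li(b)/9)


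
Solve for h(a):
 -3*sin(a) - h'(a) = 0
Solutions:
 h(a) = C1 + 3*cos(a)


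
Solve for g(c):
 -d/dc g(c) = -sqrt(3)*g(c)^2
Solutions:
 g(c) = -1/(C1 + sqrt(3)*c)


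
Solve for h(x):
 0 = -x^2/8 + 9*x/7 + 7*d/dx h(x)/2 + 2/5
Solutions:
 h(x) = C1 + x^3/84 - 9*x^2/49 - 4*x/35


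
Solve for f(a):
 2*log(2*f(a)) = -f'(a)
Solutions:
 Integral(1/(log(_y) + log(2)), (_y, f(a)))/2 = C1 - a


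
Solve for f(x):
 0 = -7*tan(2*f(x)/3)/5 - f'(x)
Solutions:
 f(x) = -3*asin(C1*exp(-14*x/15))/2 + 3*pi/2
 f(x) = 3*asin(C1*exp(-14*x/15))/2


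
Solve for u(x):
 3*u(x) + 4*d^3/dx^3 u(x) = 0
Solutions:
 u(x) = C3*exp(-6^(1/3)*x/2) + (C1*sin(2^(1/3)*3^(5/6)*x/4) + C2*cos(2^(1/3)*3^(5/6)*x/4))*exp(6^(1/3)*x/4)


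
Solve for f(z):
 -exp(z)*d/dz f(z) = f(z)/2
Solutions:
 f(z) = C1*exp(exp(-z)/2)


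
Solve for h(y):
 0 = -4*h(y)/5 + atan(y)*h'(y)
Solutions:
 h(y) = C1*exp(4*Integral(1/atan(y), y)/5)


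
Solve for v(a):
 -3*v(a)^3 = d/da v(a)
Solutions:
 v(a) = -sqrt(2)*sqrt(-1/(C1 - 3*a))/2
 v(a) = sqrt(2)*sqrt(-1/(C1 - 3*a))/2


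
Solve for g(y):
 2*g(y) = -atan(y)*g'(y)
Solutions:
 g(y) = C1*exp(-2*Integral(1/atan(y), y))


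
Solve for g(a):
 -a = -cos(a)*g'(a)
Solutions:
 g(a) = C1 + Integral(a/cos(a), a)


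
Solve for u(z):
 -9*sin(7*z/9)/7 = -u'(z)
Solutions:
 u(z) = C1 - 81*cos(7*z/9)/49


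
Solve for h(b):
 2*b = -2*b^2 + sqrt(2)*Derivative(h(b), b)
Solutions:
 h(b) = C1 + sqrt(2)*b^3/3 + sqrt(2)*b^2/2


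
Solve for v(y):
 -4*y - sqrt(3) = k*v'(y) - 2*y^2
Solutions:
 v(y) = C1 + 2*y^3/(3*k) - 2*y^2/k - sqrt(3)*y/k


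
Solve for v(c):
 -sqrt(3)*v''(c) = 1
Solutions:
 v(c) = C1 + C2*c - sqrt(3)*c^2/6


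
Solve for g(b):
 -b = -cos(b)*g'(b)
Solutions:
 g(b) = C1 + Integral(b/cos(b), b)


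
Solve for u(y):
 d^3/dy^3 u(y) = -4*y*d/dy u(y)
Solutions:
 u(y) = C1 + Integral(C2*airyai(-2^(2/3)*y) + C3*airybi(-2^(2/3)*y), y)


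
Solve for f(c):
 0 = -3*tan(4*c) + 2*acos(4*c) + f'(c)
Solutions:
 f(c) = C1 - 2*c*acos(4*c) + sqrt(1 - 16*c^2)/2 - 3*log(cos(4*c))/4


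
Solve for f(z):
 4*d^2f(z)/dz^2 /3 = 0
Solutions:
 f(z) = C1 + C2*z


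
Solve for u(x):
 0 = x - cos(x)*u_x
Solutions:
 u(x) = C1 + Integral(x/cos(x), x)


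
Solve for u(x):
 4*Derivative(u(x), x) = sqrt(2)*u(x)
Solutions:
 u(x) = C1*exp(sqrt(2)*x/4)


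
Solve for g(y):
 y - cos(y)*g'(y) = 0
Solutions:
 g(y) = C1 + Integral(y/cos(y), y)


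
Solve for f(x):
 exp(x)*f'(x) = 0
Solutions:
 f(x) = C1


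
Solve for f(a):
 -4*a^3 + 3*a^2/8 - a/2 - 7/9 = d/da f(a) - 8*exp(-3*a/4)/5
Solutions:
 f(a) = C1 - a^4 + a^3/8 - a^2/4 - 7*a/9 - 32*exp(-3*a/4)/15


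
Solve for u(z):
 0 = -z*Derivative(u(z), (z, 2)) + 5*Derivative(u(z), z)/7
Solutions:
 u(z) = C1 + C2*z^(12/7)


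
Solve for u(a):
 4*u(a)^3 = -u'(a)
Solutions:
 u(a) = -sqrt(2)*sqrt(-1/(C1 - 4*a))/2
 u(a) = sqrt(2)*sqrt(-1/(C1 - 4*a))/2


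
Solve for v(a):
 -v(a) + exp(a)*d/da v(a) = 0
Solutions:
 v(a) = C1*exp(-exp(-a))


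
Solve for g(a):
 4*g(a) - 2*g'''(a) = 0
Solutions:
 g(a) = C3*exp(2^(1/3)*a) + (C1*sin(2^(1/3)*sqrt(3)*a/2) + C2*cos(2^(1/3)*sqrt(3)*a/2))*exp(-2^(1/3)*a/2)


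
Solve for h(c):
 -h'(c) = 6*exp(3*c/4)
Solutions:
 h(c) = C1 - 8*exp(3*c/4)


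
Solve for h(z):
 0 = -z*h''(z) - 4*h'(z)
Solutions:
 h(z) = C1 + C2/z^3


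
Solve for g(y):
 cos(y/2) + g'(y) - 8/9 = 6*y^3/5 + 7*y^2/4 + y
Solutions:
 g(y) = C1 + 3*y^4/10 + 7*y^3/12 + y^2/2 + 8*y/9 - 2*sin(y/2)


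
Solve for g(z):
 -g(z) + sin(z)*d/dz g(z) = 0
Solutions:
 g(z) = C1*sqrt(cos(z) - 1)/sqrt(cos(z) + 1)


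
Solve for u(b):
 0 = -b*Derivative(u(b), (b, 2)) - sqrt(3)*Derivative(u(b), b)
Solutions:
 u(b) = C1 + C2*b^(1 - sqrt(3))


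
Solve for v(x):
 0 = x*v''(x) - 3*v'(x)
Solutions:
 v(x) = C1 + C2*x^4


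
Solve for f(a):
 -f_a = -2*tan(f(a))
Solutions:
 f(a) = pi - asin(C1*exp(2*a))
 f(a) = asin(C1*exp(2*a))


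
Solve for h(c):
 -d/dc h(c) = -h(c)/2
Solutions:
 h(c) = C1*exp(c/2)


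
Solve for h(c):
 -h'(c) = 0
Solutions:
 h(c) = C1


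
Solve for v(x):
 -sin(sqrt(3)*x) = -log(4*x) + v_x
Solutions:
 v(x) = C1 + x*log(x) - x + 2*x*log(2) + sqrt(3)*cos(sqrt(3)*x)/3


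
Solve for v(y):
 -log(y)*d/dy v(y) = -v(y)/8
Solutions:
 v(y) = C1*exp(li(y)/8)


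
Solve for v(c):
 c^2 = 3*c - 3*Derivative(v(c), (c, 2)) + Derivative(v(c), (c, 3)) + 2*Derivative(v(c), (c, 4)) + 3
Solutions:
 v(c) = C1 + C2*c + C3*exp(-3*c/2) + C4*exp(c) - c^4/36 + 7*c^3/54 + 11*c^2/27


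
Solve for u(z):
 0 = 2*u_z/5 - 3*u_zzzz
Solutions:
 u(z) = C1 + C4*exp(15^(2/3)*2^(1/3)*z/15) + (C2*sin(2^(1/3)*3^(1/6)*5^(2/3)*z/10) + C3*cos(2^(1/3)*3^(1/6)*5^(2/3)*z/10))*exp(-15^(2/3)*2^(1/3)*z/30)


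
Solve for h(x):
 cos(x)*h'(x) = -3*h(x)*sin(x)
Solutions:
 h(x) = C1*cos(x)^3


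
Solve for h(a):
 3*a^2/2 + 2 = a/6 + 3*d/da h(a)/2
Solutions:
 h(a) = C1 + a^3/3 - a^2/18 + 4*a/3


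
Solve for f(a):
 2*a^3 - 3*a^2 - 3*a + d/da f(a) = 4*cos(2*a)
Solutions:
 f(a) = C1 - a^4/2 + a^3 + 3*a^2/2 + 2*sin(2*a)


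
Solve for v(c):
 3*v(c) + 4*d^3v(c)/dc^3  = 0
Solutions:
 v(c) = C3*exp(-6^(1/3)*c/2) + (C1*sin(2^(1/3)*3^(5/6)*c/4) + C2*cos(2^(1/3)*3^(5/6)*c/4))*exp(6^(1/3)*c/4)


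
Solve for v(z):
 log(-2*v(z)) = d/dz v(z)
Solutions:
 -Integral(1/(log(-_y) + log(2)), (_y, v(z))) = C1 - z


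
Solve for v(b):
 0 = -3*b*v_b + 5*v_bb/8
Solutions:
 v(b) = C1 + C2*erfi(2*sqrt(15)*b/5)


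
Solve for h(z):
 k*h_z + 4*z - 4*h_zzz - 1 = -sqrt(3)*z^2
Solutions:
 h(z) = C1 + C2*exp(-sqrt(k)*z/2) + C3*exp(sqrt(k)*z/2) - sqrt(3)*z^3/(3*k) - 2*z^2/k + z/k - 8*sqrt(3)*z/k^2


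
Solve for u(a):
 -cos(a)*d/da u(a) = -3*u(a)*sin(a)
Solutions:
 u(a) = C1/cos(a)^3


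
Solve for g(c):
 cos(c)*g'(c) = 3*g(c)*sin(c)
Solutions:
 g(c) = C1/cos(c)^3


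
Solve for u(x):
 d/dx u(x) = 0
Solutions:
 u(x) = C1


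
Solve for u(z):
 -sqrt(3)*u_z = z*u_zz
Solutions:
 u(z) = C1 + C2*z^(1 - sqrt(3))


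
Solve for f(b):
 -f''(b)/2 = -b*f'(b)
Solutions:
 f(b) = C1 + C2*erfi(b)


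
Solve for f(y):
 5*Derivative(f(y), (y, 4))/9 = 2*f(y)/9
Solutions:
 f(y) = C1*exp(-2^(1/4)*5^(3/4)*y/5) + C2*exp(2^(1/4)*5^(3/4)*y/5) + C3*sin(2^(1/4)*5^(3/4)*y/5) + C4*cos(2^(1/4)*5^(3/4)*y/5)


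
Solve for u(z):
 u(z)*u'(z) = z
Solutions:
 u(z) = -sqrt(C1 + z^2)
 u(z) = sqrt(C1 + z^2)


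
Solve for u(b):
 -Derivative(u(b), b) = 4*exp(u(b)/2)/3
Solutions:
 u(b) = 2*log(1/(C1 + 4*b)) + 2*log(6)


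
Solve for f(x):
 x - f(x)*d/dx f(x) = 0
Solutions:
 f(x) = -sqrt(C1 + x^2)
 f(x) = sqrt(C1 + x^2)


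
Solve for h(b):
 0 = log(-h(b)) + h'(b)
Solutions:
 -li(-h(b)) = C1 - b


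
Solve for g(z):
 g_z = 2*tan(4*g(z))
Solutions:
 g(z) = -asin(C1*exp(8*z))/4 + pi/4
 g(z) = asin(C1*exp(8*z))/4


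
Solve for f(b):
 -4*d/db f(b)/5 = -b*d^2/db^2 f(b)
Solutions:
 f(b) = C1 + C2*b^(9/5)


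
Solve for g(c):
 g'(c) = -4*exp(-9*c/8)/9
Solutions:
 g(c) = C1 + 32*exp(-9*c/8)/81


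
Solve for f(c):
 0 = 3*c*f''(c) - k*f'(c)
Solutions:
 f(c) = C1 + c^(re(k)/3 + 1)*(C2*sin(log(c)*Abs(im(k))/3) + C3*cos(log(c)*im(k)/3))


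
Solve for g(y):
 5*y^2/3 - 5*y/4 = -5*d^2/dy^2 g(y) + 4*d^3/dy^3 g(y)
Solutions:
 g(y) = C1 + C2*y + C3*exp(5*y/4) - y^4/36 - 17*y^3/360 - 17*y^2/150


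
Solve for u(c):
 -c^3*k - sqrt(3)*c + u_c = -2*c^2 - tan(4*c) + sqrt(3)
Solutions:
 u(c) = C1 + c^4*k/4 - 2*c^3/3 + sqrt(3)*c^2/2 + sqrt(3)*c + log(cos(4*c))/4


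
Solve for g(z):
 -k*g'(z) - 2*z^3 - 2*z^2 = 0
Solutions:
 g(z) = C1 - z^4/(2*k) - 2*z^3/(3*k)


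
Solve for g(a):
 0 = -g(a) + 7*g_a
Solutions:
 g(a) = C1*exp(a/7)


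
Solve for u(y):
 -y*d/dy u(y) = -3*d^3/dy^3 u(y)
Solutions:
 u(y) = C1 + Integral(C2*airyai(3^(2/3)*y/3) + C3*airybi(3^(2/3)*y/3), y)


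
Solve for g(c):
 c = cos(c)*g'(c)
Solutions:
 g(c) = C1 + Integral(c/cos(c), c)


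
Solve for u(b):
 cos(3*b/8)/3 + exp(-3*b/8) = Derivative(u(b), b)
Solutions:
 u(b) = C1 + 8*sin(3*b/8)/9 - 8*exp(-3*b/8)/3


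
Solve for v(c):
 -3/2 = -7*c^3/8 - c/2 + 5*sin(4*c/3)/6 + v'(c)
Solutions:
 v(c) = C1 + 7*c^4/32 + c^2/4 - 3*c/2 + 5*cos(4*c/3)/8


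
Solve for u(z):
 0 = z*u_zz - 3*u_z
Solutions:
 u(z) = C1 + C2*z^4


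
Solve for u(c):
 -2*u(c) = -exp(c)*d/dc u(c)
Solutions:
 u(c) = C1*exp(-2*exp(-c))


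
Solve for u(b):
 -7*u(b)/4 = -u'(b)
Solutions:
 u(b) = C1*exp(7*b/4)


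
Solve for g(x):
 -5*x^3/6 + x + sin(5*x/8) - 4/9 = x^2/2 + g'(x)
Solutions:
 g(x) = C1 - 5*x^4/24 - x^3/6 + x^2/2 - 4*x/9 - 8*cos(5*x/8)/5


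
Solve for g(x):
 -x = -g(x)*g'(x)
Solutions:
 g(x) = -sqrt(C1 + x^2)
 g(x) = sqrt(C1 + x^2)


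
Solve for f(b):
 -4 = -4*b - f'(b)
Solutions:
 f(b) = C1 - 2*b^2 + 4*b


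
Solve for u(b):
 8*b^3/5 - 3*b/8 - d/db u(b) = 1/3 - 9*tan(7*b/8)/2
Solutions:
 u(b) = C1 + 2*b^4/5 - 3*b^2/16 - b/3 - 36*log(cos(7*b/8))/7


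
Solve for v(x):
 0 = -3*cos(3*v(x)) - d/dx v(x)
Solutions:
 v(x) = -asin((C1 + exp(18*x))/(C1 - exp(18*x)))/3 + pi/3
 v(x) = asin((C1 + exp(18*x))/(C1 - exp(18*x)))/3


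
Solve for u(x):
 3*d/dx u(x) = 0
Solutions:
 u(x) = C1


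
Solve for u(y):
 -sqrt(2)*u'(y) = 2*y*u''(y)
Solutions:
 u(y) = C1 + C2*y^(1 - sqrt(2)/2)


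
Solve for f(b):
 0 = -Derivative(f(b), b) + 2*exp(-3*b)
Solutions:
 f(b) = C1 - 2*exp(-3*b)/3


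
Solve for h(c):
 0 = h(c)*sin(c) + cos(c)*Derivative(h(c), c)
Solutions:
 h(c) = C1*cos(c)


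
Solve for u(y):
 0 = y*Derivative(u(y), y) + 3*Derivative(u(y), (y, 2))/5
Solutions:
 u(y) = C1 + C2*erf(sqrt(30)*y/6)


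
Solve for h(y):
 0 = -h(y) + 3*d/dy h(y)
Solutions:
 h(y) = C1*exp(y/3)


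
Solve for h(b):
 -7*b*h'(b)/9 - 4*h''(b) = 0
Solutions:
 h(b) = C1 + C2*erf(sqrt(14)*b/12)


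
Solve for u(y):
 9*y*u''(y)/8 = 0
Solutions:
 u(y) = C1 + C2*y


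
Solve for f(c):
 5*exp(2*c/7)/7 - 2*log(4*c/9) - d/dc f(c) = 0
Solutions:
 f(c) = C1 - 2*c*log(c) + 2*c*(-2*log(2) + 1 + 2*log(3)) + 5*exp(2*c/7)/2


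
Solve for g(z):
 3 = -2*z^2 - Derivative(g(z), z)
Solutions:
 g(z) = C1 - 2*z^3/3 - 3*z


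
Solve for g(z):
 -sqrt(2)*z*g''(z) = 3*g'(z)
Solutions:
 g(z) = C1 + C2*z^(1 - 3*sqrt(2)/2)


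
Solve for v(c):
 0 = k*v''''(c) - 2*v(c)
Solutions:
 v(c) = C1*exp(-2^(1/4)*c*(1/k)^(1/4)) + C2*exp(2^(1/4)*c*(1/k)^(1/4)) + C3*exp(-2^(1/4)*I*c*(1/k)^(1/4)) + C4*exp(2^(1/4)*I*c*(1/k)^(1/4))


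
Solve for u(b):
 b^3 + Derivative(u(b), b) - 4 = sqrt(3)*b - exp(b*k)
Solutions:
 u(b) = C1 - b^4/4 + sqrt(3)*b^2/2 + 4*b - exp(b*k)/k


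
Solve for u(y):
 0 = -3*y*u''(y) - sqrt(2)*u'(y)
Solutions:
 u(y) = C1 + C2*y^(1 - sqrt(2)/3)


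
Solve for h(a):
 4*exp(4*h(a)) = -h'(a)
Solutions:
 h(a) = log(-I*(1/(C1 + 16*a))^(1/4))
 h(a) = log(I*(1/(C1 + 16*a))^(1/4))
 h(a) = log(-(1/(C1 + 16*a))^(1/4))
 h(a) = log(1/(C1 + 16*a))/4


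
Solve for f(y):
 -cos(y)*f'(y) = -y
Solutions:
 f(y) = C1 + Integral(y/cos(y), y)


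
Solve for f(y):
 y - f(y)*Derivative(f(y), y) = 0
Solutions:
 f(y) = -sqrt(C1 + y^2)
 f(y) = sqrt(C1 + y^2)


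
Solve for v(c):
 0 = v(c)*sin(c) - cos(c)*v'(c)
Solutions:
 v(c) = C1/cos(c)


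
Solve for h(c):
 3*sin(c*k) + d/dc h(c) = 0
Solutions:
 h(c) = C1 + 3*cos(c*k)/k


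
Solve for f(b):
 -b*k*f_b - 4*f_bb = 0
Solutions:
 f(b) = Piecewise((-sqrt(2)*sqrt(pi)*C1*erf(sqrt(2)*b*sqrt(k)/4)/sqrt(k) - C2, (k > 0) | (k < 0)), (-C1*b - C2, True))


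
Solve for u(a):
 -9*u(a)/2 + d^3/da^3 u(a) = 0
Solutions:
 u(a) = C3*exp(6^(2/3)*a/2) + (C1*sin(3*2^(2/3)*3^(1/6)*a/4) + C2*cos(3*2^(2/3)*3^(1/6)*a/4))*exp(-6^(2/3)*a/4)


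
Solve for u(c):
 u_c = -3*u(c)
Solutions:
 u(c) = C1*exp(-3*c)


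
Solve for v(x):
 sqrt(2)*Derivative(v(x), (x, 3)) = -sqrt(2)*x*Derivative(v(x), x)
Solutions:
 v(x) = C1 + Integral(C2*airyai(-x) + C3*airybi(-x), x)


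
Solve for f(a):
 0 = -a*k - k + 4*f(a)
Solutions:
 f(a) = k*(a + 1)/4


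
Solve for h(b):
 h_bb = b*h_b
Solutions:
 h(b) = C1 + C2*erfi(sqrt(2)*b/2)


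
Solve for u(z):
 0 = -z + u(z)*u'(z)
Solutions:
 u(z) = -sqrt(C1 + z^2)
 u(z) = sqrt(C1 + z^2)


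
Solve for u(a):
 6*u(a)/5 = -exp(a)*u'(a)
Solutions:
 u(a) = C1*exp(6*exp(-a)/5)


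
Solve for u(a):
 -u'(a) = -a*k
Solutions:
 u(a) = C1 + a^2*k/2


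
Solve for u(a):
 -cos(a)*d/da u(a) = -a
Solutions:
 u(a) = C1 + Integral(a/cos(a), a)


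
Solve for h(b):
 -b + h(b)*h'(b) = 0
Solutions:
 h(b) = -sqrt(C1 + b^2)
 h(b) = sqrt(C1 + b^2)


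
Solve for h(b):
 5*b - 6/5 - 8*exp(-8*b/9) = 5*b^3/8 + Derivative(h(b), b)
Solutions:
 h(b) = C1 - 5*b^4/32 + 5*b^2/2 - 6*b/5 + 9*exp(-8*b/9)


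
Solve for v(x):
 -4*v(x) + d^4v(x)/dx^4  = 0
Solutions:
 v(x) = C1*exp(-sqrt(2)*x) + C2*exp(sqrt(2)*x) + C3*sin(sqrt(2)*x) + C4*cos(sqrt(2)*x)


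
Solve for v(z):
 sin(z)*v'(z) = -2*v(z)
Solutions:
 v(z) = C1*(cos(z) + 1)/(cos(z) - 1)


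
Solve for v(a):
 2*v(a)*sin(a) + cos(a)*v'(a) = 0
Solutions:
 v(a) = C1*cos(a)^2


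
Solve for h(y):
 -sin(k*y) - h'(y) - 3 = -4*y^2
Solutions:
 h(y) = C1 + 4*y^3/3 - 3*y + cos(k*y)/k


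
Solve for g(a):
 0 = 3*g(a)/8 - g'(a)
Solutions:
 g(a) = C1*exp(3*a/8)


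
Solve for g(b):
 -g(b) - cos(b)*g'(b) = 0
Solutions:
 g(b) = C1*sqrt(sin(b) - 1)/sqrt(sin(b) + 1)


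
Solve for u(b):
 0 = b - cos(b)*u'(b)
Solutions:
 u(b) = C1 + Integral(b/cos(b), b)


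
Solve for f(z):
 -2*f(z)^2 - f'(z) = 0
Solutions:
 f(z) = 1/(C1 + 2*z)


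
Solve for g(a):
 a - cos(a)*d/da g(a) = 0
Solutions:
 g(a) = C1 + Integral(a/cos(a), a)


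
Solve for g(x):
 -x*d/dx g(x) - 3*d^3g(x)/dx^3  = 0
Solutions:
 g(x) = C1 + Integral(C2*airyai(-3^(2/3)*x/3) + C3*airybi(-3^(2/3)*x/3), x)


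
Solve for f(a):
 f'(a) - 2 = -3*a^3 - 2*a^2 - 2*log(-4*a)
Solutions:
 f(a) = C1 - 3*a^4/4 - 2*a^3/3 - 2*a*log(-a) + 4*a*(1 - log(2))


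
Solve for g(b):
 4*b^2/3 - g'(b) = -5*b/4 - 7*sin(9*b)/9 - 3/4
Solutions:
 g(b) = C1 + 4*b^3/9 + 5*b^2/8 + 3*b/4 - 7*cos(9*b)/81


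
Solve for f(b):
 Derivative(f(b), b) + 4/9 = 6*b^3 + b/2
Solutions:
 f(b) = C1 + 3*b^4/2 + b^2/4 - 4*b/9


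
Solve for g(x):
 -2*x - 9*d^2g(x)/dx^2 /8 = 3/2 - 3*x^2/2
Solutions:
 g(x) = C1 + C2*x + x^4/9 - 8*x^3/27 - 2*x^2/3


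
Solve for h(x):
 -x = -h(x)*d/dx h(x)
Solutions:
 h(x) = -sqrt(C1 + x^2)
 h(x) = sqrt(C1 + x^2)


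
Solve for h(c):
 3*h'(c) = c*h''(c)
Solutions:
 h(c) = C1 + C2*c^4


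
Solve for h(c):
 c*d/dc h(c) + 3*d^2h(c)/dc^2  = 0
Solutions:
 h(c) = C1 + C2*erf(sqrt(6)*c/6)


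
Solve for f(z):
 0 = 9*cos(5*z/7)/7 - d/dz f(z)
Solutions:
 f(z) = C1 + 9*sin(5*z/7)/5


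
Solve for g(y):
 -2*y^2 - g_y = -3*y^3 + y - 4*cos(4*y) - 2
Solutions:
 g(y) = C1 + 3*y^4/4 - 2*y^3/3 - y^2/2 + 2*y + sin(4*y)


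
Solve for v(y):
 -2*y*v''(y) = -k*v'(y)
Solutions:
 v(y) = C1 + y^(re(k)/2 + 1)*(C2*sin(log(y)*Abs(im(k))/2) + C3*cos(log(y)*im(k)/2))


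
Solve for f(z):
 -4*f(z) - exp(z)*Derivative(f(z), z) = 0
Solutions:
 f(z) = C1*exp(4*exp(-z))


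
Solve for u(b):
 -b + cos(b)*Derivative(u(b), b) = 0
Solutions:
 u(b) = C1 + Integral(b/cos(b), b)


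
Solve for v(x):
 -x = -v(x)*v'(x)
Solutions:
 v(x) = -sqrt(C1 + x^2)
 v(x) = sqrt(C1 + x^2)


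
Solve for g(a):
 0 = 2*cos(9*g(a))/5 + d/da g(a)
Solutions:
 2*a/5 - log(sin(9*g(a)) - 1)/18 + log(sin(9*g(a)) + 1)/18 = C1


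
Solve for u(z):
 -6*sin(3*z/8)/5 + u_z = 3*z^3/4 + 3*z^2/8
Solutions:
 u(z) = C1 + 3*z^4/16 + z^3/8 - 16*cos(3*z/8)/5


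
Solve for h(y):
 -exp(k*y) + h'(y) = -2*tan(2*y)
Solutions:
 h(y) = C1 + Piecewise((exp(k*y)/k, Ne(k, 0)), (y, True)) + log(cos(2*y))


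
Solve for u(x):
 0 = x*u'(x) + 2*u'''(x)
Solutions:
 u(x) = C1 + Integral(C2*airyai(-2^(2/3)*x/2) + C3*airybi(-2^(2/3)*x/2), x)


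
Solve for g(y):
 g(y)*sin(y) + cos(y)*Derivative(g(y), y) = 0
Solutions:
 g(y) = C1*cos(y)


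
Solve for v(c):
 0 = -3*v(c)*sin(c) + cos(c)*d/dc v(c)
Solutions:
 v(c) = C1/cos(c)^3


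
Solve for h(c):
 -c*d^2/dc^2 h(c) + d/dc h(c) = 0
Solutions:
 h(c) = C1 + C2*c^2


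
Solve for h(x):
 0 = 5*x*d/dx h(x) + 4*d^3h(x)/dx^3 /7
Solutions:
 h(x) = C1 + Integral(C2*airyai(-70^(1/3)*x/2) + C3*airybi(-70^(1/3)*x/2), x)


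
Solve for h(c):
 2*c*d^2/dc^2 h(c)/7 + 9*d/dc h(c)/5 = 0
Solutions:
 h(c) = C1 + C2/c^(53/10)


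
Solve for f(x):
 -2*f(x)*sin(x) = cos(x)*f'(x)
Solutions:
 f(x) = C1*cos(x)^2


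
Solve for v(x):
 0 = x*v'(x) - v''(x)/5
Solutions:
 v(x) = C1 + C2*erfi(sqrt(10)*x/2)


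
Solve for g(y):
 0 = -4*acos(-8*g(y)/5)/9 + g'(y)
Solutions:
 Integral(1/acos(-8*_y/5), (_y, g(y))) = C1 + 4*y/9


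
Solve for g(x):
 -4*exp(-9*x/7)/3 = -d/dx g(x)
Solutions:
 g(x) = C1 - 28*exp(-9*x/7)/27


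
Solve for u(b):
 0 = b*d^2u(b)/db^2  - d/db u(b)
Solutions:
 u(b) = C1 + C2*b^2


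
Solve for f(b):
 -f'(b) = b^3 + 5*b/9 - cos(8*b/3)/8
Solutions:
 f(b) = C1 - b^4/4 - 5*b^2/18 + 3*sin(8*b/3)/64


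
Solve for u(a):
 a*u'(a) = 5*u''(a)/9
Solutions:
 u(a) = C1 + C2*erfi(3*sqrt(10)*a/10)


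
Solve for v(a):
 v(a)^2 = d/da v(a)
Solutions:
 v(a) = -1/(C1 + a)


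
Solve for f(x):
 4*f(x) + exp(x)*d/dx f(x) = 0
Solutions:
 f(x) = C1*exp(4*exp(-x))


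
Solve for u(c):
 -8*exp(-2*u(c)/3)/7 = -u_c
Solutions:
 u(c) = 3*log(-sqrt(C1 + 8*c)) - 3*log(21) + 3*log(42)/2
 u(c) = 3*log(C1 + 8*c)/2 - 3*log(21) + 3*log(42)/2


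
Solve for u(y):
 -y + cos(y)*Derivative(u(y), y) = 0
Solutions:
 u(y) = C1 + Integral(y/cos(y), y)


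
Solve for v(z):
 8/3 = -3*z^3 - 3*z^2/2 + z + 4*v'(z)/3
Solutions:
 v(z) = C1 + 9*z^4/16 + 3*z^3/8 - 3*z^2/8 + 2*z


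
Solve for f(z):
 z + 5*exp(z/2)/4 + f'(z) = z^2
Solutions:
 f(z) = C1 + z^3/3 - z^2/2 - 5*exp(z/2)/2


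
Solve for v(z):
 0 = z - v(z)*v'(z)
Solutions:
 v(z) = -sqrt(C1 + z^2)
 v(z) = sqrt(C1 + z^2)


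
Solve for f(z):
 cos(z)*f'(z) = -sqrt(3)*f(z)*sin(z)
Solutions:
 f(z) = C1*cos(z)^(sqrt(3))


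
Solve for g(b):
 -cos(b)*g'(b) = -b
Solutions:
 g(b) = C1 + Integral(b/cos(b), b)


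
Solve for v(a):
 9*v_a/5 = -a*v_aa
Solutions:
 v(a) = C1 + C2/a^(4/5)


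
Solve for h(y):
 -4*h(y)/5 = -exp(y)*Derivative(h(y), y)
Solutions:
 h(y) = C1*exp(-4*exp(-y)/5)


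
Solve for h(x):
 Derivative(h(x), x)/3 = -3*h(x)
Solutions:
 h(x) = C1*exp(-9*x)


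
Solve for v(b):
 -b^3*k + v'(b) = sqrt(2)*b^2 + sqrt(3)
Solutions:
 v(b) = C1 + b^4*k/4 + sqrt(2)*b^3/3 + sqrt(3)*b


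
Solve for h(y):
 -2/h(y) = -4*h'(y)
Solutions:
 h(y) = -sqrt(C1 + y)
 h(y) = sqrt(C1 + y)


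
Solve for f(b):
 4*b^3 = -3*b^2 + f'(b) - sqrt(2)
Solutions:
 f(b) = C1 + b^4 + b^3 + sqrt(2)*b


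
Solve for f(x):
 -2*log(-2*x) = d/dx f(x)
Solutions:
 f(x) = C1 - 2*x*log(-x) + 2*x*(1 - log(2))


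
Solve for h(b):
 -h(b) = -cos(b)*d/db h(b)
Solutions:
 h(b) = C1*sqrt(sin(b) + 1)/sqrt(sin(b) - 1)


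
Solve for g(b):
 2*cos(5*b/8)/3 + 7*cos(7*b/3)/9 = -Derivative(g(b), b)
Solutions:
 g(b) = C1 - 16*sin(5*b/8)/15 - sin(7*b/3)/3


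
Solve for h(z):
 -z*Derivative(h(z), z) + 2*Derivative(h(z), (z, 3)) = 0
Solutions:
 h(z) = C1 + Integral(C2*airyai(2^(2/3)*z/2) + C3*airybi(2^(2/3)*z/2), z)


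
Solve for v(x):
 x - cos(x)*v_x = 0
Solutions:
 v(x) = C1 + Integral(x/cos(x), x)


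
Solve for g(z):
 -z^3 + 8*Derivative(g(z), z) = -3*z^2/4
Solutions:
 g(z) = C1 + z^4/32 - z^3/32


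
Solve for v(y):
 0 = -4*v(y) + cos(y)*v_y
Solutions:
 v(y) = C1*(sin(y)^2 + 2*sin(y) + 1)/(sin(y)^2 - 2*sin(y) + 1)


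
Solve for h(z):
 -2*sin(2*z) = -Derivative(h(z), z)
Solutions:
 h(z) = C1 - cos(2*z)


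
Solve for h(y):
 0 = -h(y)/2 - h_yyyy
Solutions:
 h(y) = (C1*sin(2^(1/4)*y/2) + C2*cos(2^(1/4)*y/2))*exp(-2^(1/4)*y/2) + (C3*sin(2^(1/4)*y/2) + C4*cos(2^(1/4)*y/2))*exp(2^(1/4)*y/2)


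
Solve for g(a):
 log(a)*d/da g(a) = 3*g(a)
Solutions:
 g(a) = C1*exp(3*li(a))


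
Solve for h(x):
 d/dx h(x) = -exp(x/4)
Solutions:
 h(x) = C1 - 4*exp(x/4)


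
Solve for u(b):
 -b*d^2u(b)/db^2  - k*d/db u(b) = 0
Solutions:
 u(b) = C1 + b^(1 - re(k))*(C2*sin(log(b)*Abs(im(k))) + C3*cos(log(b)*im(k)))


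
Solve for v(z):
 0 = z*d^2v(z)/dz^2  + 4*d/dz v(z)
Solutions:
 v(z) = C1 + C2/z^3


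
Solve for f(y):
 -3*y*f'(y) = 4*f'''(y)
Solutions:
 f(y) = C1 + Integral(C2*airyai(-6^(1/3)*y/2) + C3*airybi(-6^(1/3)*y/2), y)


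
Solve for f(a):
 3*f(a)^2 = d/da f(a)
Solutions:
 f(a) = -1/(C1 + 3*a)


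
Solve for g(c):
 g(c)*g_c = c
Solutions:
 g(c) = -sqrt(C1 + c^2)
 g(c) = sqrt(C1 + c^2)


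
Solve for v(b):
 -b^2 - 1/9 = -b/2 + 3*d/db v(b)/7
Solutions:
 v(b) = C1 - 7*b^3/9 + 7*b^2/12 - 7*b/27


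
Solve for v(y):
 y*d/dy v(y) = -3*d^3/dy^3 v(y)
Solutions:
 v(y) = C1 + Integral(C2*airyai(-3^(2/3)*y/3) + C3*airybi(-3^(2/3)*y/3), y)


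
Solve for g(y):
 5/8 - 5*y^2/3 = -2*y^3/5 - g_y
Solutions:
 g(y) = C1 - y^4/10 + 5*y^3/9 - 5*y/8


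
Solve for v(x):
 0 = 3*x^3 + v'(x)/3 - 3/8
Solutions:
 v(x) = C1 - 9*x^4/4 + 9*x/8
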